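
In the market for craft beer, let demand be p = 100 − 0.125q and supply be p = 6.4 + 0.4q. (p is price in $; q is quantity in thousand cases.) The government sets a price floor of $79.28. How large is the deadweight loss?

$41.18 thousand

Competitive equilibrium: 100 − 0.125q = 6.4 + 0.4q → q* = 178.2857, p* = 77.7143.
At the floor p = 79.28, quantity demanded = (100 − 79.28)/0.125 = 165.76.
Sellers' marginal cost at q' = 165.76: 6.4 + 0.4·165.76 = 72.704.
Δq = 178.2857 − 165.76 = 12.5257; wedge = 79.28 − 72.704 = 6.576.
DWL = ½ × 12.5257 × 6.576 = $41.18 thousand.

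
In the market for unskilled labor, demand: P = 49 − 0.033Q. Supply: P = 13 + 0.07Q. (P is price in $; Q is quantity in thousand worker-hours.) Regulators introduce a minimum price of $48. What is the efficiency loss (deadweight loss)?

$5247.64 thousand

Competitive equilibrium: 49 − 0.033Q = 13 + 0.07Q → Q* = 349.51456, P* = 37.46602.
At the floor P = 48, quantity demanded = (49 − 48)/0.033 = 30.30303.
Sellers' marginal cost at Q' = 30.30303: 13 + 0.07·30.30303 = 15.12121.
ΔQ = 349.51456 − 30.30303 = 319.21153; wedge = 48 − 15.12121 = 32.87879.
The triangle = ½ × 319.21153 × 32.87879 = $5247.64 thousand.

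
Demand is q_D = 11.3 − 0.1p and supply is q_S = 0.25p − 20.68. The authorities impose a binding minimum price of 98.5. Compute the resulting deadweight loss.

3.56

In inverse form: demand p = 113 − 10q, supply p = 82.72 + 4q.
Competitive equilibrium: 113 − 10q = 82.72 + 4q → q* = 2.1629, p* = 91.3714.
At the floor p = 98.5, quantity demanded = (113 − 98.5)/10 = 1.45.
Sellers' marginal cost at q' = 1.45: 82.72 + 4·1.45 = 88.52.
Δq = 2.1629 − 1.45 = 0.7129; wedge = 98.5 − 88.52 = 9.98.
The triangle = ½ × 0.7129 × 9.98 = 3.56.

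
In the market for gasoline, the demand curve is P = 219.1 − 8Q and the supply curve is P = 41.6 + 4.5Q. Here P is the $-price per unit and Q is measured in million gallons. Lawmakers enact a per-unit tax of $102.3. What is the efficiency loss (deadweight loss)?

$418.61 million

Competitive equilibrium: 219.1 − 8Q = 41.6 + 4.5Q → Q* = 14.2, P* = 105.5.
With the tax, the buyer price exceeds the seller price by 102.3: (219.1 − 8Q) − (41.6 + 4.5Q) = 102.3 → Q' = 6.016.
ΔQ = 14.2 − 6.016 = 8.184; the wedge equals the tax, 102.3.
DWL = ½ × 8.184 × 102.3 = $418.61 million.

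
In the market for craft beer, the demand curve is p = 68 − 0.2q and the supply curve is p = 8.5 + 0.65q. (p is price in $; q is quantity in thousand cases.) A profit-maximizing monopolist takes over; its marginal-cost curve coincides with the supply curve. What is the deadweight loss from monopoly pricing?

$75.56 thousand

Competitive equilibrium: 68 − 0.2q = 8.5 + 0.65q → q* = 70, p* = 54.
Marginal revenue: MR = 68 − 0.4q. Set MR = MC: 68 − 0.4q = 8.5 + 0.65q → q_m = 56.6667.
Price p_m = 68 − 0.2·56.6667 = 56.6667; MC(q_m) = 8.5 + 0.65·56.6667 = 45.3334.
Competitive q* = 70, so Δq = 13.3333; wedge = 56.6667 − 45.3334 = 11.3333.
The triangle = ½ × 13.3333 × 11.3333 = $75.56 thousand.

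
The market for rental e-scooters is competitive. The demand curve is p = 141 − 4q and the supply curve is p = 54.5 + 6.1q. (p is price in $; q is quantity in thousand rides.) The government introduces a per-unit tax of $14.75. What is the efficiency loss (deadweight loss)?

Competitive equilibrium: 141 − 4q = 54.5 + 6.1q → q* = 8.5644, p* = 106.7426.
With the tax, the buyer price exceeds the seller price by 14.75: (141 − 4q) − (54.5 + 6.1q) = 14.75 → q' = 7.104.
Δq = 8.5644 − 7.104 = 1.4604; the wedge equals the tax, 14.75.
Welfare loss = ½ × 1.4604 × 14.75 = $10.77 thousand.

$10.77 thousand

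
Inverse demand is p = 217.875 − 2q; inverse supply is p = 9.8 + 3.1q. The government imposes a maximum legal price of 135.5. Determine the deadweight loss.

0.16

Competitive equilibrium: 217.875 − 2q = 9.8 + 3.1q → q* = 40.799, p* = 136.277.
At the ceiling p = 135.5, quantity supplied = (135.5 − 9.8)/3.1 = 40.5484.
Willingness to pay at q' = 40.5484: 217.875 − 2·40.5484 = 136.7782.
Δq = 40.799 − 40.5484 = 0.2506; wedge = 136.7782 − 135.5 = 1.2782.
The triangle = ½ × 0.2506 × 1.2782 = 0.16.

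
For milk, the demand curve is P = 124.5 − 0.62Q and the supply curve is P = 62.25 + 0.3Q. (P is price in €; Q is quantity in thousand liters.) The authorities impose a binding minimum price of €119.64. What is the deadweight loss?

Competitive equilibrium: 124.5 − 0.62Q = 62.25 + 0.3Q → Q* = 67.663, P* = 82.5489.
At the floor P = 119.64, quantity demanded = (124.5 − 119.64)/0.62 = 7.8387.
Sellers' marginal cost at Q' = 7.8387: 62.25 + 0.3·7.8387 = 64.6016.
ΔQ = 67.663 − 7.8387 = 59.8243; wedge = 119.64 − 64.6016 = 55.0384.
Deadweight loss = ½ × 59.8243 × 55.0384 = €1646.32 thousand.

€1646.32 thousand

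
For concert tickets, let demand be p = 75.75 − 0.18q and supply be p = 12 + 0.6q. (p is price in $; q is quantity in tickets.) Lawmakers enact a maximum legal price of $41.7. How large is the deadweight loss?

$405.14

Competitive equilibrium: 75.75 − 0.18q = 12 + 0.6q → q* = 81.7308, p* = 61.0385.
At the ceiling p = 41.7, quantity supplied = (41.7 − 12)/0.6 = 49.5.
Willingness to pay at q' = 49.5: 75.75 − 0.18·49.5 = 66.84.
Δq = 81.7308 − 49.5 = 32.2308; wedge = 66.84 − 41.7 = 25.14.
Deadweight loss = ½ × 32.2308 × 25.14 = $405.14.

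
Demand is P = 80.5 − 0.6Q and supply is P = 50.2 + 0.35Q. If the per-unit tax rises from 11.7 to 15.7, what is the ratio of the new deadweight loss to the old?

1.801

Competitive equilibrium: 80.5 − 0.6Q = 50.2 + 0.35Q → Q* = 31.8947, P* = 61.3632.
For a per-unit tax t: ΔQ = t/0.95, so DWL = ½·t·(t/0.95) = t²/1.9.
At t = 11.7: DWL = 72.047. At t = 15.7: DWL = 129.732.
Ratio = (15.7/11.7)² = 1.801.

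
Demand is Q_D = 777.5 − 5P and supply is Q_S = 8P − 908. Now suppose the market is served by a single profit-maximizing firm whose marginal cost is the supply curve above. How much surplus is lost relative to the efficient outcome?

393.85

In inverse form: demand P = 155.5 − 0.2Q, supply P = 113.5 + 0.125Q.
Competitive equilibrium: 155.5 − 0.2Q = 113.5 + 0.125Q → Q* = 129.2308, P* = 129.6538.
Marginal revenue: MR = 155.5 − 0.4Q. Set MR = MC: 155.5 − 0.4Q = 113.5 + 0.125Q → Q_m = 80.
Price P_m = 155.5 − 0.2·80 = 139.5; MC(Q_m) = 113.5 + 0.125·80 = 123.5.
Competitive Q* = 129.2308, so ΔQ = 49.2308; wedge = 139.5 − 123.5 = 16.
DWL = ½ × 49.2308 × 16 = 393.85.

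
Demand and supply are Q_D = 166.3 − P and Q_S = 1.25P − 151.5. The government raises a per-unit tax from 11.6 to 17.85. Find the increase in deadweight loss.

In inverse form: demand P = 166.3 − Q, supply P = 121.2 + 0.8Q.
Competitive equilibrium: 166.3 − Q = 121.2 + 0.8Q → Q* = 25.0556, P* = 141.2444.
For a per-unit tax t: ΔQ = t/1.8, so DWL = ½·t·(t/1.8) = t²/3.6.
At t = 11.6: DWL = 37.378. At t = 17.85: DWL = 88.506.
Increase = 88.506 − 37.378 = 51.13.

51.13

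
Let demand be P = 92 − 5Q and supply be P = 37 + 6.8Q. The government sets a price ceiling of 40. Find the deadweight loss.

Competitive equilibrium: 92 − 5Q = 37 + 6.8Q → Q* = 4.661, P* = 68.6949.
At the ceiling P = 40, quantity supplied = (40 − 37)/6.8 = 0.4412.
Willingness to pay at Q' = 0.4412: 92 − 5·0.4412 = 89.794.
ΔQ = 4.661 − 0.4412 = 4.2198; wedge = 89.794 − 40 = 49.794.
Deadweight loss = ½ × 4.2198 × 49.794 = 105.06.

105.06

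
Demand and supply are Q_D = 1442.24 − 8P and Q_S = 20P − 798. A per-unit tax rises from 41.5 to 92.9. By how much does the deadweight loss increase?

In inverse form: demand P = 180.28 − 0.125Q, supply P = 39.9 + 0.05Q.
Competitive equilibrium: 180.28 − 0.125Q = 39.9 + 0.05Q → Q* = 802.1714, P* = 80.0086.
For a per-unit tax t: ΔQ = t/0.175, so DWL = ½·t·(t/0.175) = t²/0.35.
At t = 41.5: DWL = 4920.714. At t = 92.9: DWL = 24658.314.
Increase = 24658.314 − 4920.714 = 19737.60.

19737.60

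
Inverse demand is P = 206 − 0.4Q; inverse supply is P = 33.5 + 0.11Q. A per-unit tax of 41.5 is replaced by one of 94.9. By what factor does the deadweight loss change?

5.229

Competitive equilibrium: 206 − 0.4Q = 33.5 + 0.11Q → Q* = 338.2353, P* = 70.7059.
For a per-unit tax t: ΔQ = t/0.51, so DWL = ½·t·(t/0.51) = t²/1.02.
At t = 41.5: DWL = 1688.480. At t = 94.9: DWL = 8829.422.
Ratio = (94.9/41.5)² = 5.229.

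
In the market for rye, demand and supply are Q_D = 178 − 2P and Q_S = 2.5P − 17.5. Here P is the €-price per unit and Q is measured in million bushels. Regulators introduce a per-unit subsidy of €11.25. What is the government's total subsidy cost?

€1165.625 million

In inverse form: demand P = 89 − 0.5Q, supply P = 7 + 0.4Q.
Competitive equilibrium: 89 − 0.5Q = 7 + 0.4Q → Q* = 91.1111, P* = 43.4444.
The subsidy lowers effective supply by 11.25: P = 0.4Q − 4.25.
New quantity: 89 − 0.5Q = 0.4Q − 4.25 → Q' = 103.6111.
Total subsidy cost = 11.25 × 103.6111 = €1165.625 million.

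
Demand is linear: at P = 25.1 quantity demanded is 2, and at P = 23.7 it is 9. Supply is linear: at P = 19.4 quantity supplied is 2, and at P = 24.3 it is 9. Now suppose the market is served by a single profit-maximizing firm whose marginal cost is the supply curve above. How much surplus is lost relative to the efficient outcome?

Demand slope = (23.7 − 25.1)/(9 − 2) = −0.2, so P = 25.5 − 0.2Q.
Supply slope = (24.3 − 19.4)/(9 − 2) = 0.7, so P = 18 + 0.7Q.
Competitive equilibrium: 25.5 − 0.2Q = 18 + 0.7Q → Q* = 8.3333, P* = 23.8333.
Marginal revenue: MR = 25.5 − 0.4Q. Set MR = MC: 25.5 − 0.4Q = 18 + 0.7Q → Q_m = 6.8182.
Price P_m = 25.5 − 0.2·6.8182 = 24.1364; MC(Q_m) = 18 + 0.7·6.8182 = 22.7727.
Competitive Q* = 8.3333, so ΔQ = 1.5151; wedge = 24.1364 − 22.7727 = 1.3637.
DWL = ½ × 1.5151 × 1.3637 = 1.03.

1.03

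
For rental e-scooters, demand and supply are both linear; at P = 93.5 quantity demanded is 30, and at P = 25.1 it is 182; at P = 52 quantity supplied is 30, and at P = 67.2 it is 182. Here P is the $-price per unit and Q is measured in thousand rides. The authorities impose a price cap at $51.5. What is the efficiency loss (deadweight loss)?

$1780.06 thousand

Demand slope = (25.1 − 93.5)/(182 − 30) = −0.45, so P = 107 − 0.45Q.
Supply slope = (67.2 − 52)/(182 − 30) = 0.1, so P = 49 + 0.1Q.
Competitive equilibrium: 107 − 0.45Q = 49 + 0.1Q → Q* = 105.4545, P* = 59.5455.
At the ceiling P = 51.5, quantity supplied = (51.5 − 49)/0.1 = 25.
Willingness to pay at Q' = 25: 107 − 0.45·25 = 95.75.
ΔQ = 105.4545 − 25 = 80.4545; wedge = 95.75 − 51.5 = 44.25.
The triangle = ½ × 80.4545 × 44.25 = $1780.06 thousand.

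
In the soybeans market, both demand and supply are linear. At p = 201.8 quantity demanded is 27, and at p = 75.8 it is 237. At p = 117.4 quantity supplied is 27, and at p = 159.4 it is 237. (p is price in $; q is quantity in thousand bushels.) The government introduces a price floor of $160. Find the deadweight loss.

Demand slope = (75.8 − 201.8)/(237 − 27) = −0.6, so p = 218 − 0.6q.
Supply slope = (159.4 − 117.4)/(237 − 27) = 0.2, so p = 112 + 0.2q.
Competitive equilibrium: 218 − 0.6q = 112 + 0.2q → q* = 132.5, p* = 138.5.
At the floor p = 160, quantity demanded = (218 − 160)/0.6 = 96.6667.
Sellers' marginal cost at q' = 96.6667: 112 + 0.2·96.6667 = 131.3333.
Δq = 132.5 − 96.6667 = 35.8333; wedge = 160 − 131.3333 = 28.6667.
Deadweight loss = ½ × 35.8333 × 28.6667 = $513.61 thousand.

$513.61 thousand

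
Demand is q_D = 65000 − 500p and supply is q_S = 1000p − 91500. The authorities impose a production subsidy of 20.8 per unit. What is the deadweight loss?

In inverse form: demand p = 130 − 0.002q, supply p = 91.5 + 0.001q.
Competitive equilibrium: 130 − 0.002q = 91.5 + 0.001q → q* = 12833.3333, p* = 104.3333.
The subsidy lowers effective supply by 20.8: p = 70.7 + 0.001q.
New quantity: 130 − 0.002q = 70.7 + 0.001q → q' = 19766.6667.
Overproduction Δq = 19766.6667 − 12833.3333 = 6933.3334; wedge = subsidy = 20.8.
Welfare loss = ½ × 6933.3334 × 20.8 = 72106.67.

72106.67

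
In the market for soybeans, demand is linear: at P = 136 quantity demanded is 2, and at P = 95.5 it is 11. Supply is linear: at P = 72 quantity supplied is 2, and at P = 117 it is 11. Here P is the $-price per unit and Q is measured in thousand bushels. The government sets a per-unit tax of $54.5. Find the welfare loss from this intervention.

Demand slope = (95.5 − 136)/(11 − 2) = −4.5, so P = 145 − 4.5Q.
Supply slope = (117 − 72)/(11 − 2) = 5, so P = 62 + 5Q.
Competitive equilibrium: 145 − 4.5Q = 62 + 5Q → Q* = 8.7368, P* = 105.6842.
With the tax, the buyer price exceeds the seller price by 54.5: (145 − 4.5Q) − (62 + 5Q) = 54.5 → Q' = 3.
ΔQ = 8.7368 − 3 = 5.7368; the wedge equals the tax, 54.5.
The triangle = ½ × 5.7368 × 54.5 = $156.33 thousand.

$156.33 thousand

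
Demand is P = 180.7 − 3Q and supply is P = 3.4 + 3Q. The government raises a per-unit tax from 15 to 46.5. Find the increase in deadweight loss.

Competitive equilibrium: 180.7 − 3Q = 3.4 + 3Q → Q* = 29.55, P* = 92.05.
For a per-unit tax t: ΔQ = t/6, so DWL = ½·t·(t/6) = t²/12.
At t = 15: DWL = 18.75. At t = 46.5: DWL = 180.188.
Increase = 180.188 − 18.75 = 161.44.

161.44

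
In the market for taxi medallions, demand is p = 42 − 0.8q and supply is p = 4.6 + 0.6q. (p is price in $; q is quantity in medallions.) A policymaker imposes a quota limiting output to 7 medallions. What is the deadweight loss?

$272.06

Competitive equilibrium: 42 − 0.8q = 4.6 + 0.6q → q* = 26.7143, p* = 20.6286.
At q = 7: demand price = 42 − 0.8·7 = 36.4; supply price = 4.6 + 0.6·7 = 8.8.
Δq = 26.7143 − 7 = 19.7143; wedge = 36.4 − 8.8 = 27.6.
DWL = ½ × 19.7143 × 27.6 = $272.06.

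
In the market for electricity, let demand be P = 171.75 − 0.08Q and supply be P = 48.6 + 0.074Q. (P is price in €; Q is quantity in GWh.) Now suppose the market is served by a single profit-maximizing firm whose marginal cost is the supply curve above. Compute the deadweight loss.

€5755.28

Competitive equilibrium: 171.75 − 0.08Q = 48.6 + 0.074Q → Q* = 799.67532, P* = 107.77597.
Marginal revenue: MR = 171.75 − 0.16Q. Set MR = MC: 171.75 − 0.16Q = 48.6 + 0.074Q → Q_m = 526.28205.
Price P_m = 171.75 − 0.08·526.28205 = 129.64744; MC(Q_m) = 48.6 + 0.074·526.28205 = 87.54487.
Competitive Q* = 799.67532, so ΔQ = 273.39327; wedge = 129.64744 − 87.54487 = 42.10257.
DWL = ½ × 273.39327 × 42.10257 = €5755.28.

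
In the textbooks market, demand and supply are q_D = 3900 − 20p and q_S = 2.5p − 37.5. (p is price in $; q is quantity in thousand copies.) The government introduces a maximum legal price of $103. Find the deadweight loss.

$7290 thousand

In inverse form: demand p = 195 − 0.05q, supply p = 15 + 0.4q.
Competitive equilibrium: 195 − 0.05q = 15 + 0.4q → q* = 400, p* = 175.
At the ceiling p = 103, quantity supplied = (103 − 15)/0.4 = 220.
Willingness to pay at q' = 220: 195 − 0.05·220 = 184.
Δq = 400 − 220 = 180; wedge = 184 − 103 = 81.
DWL = ½ × 180 × 81 = $7290 thousand.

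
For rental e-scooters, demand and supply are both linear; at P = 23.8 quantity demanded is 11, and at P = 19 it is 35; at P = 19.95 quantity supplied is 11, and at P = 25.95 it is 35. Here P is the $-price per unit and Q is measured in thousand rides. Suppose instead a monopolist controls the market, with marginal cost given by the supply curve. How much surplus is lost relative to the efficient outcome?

Demand slope = (19 − 23.8)/(35 − 11) = −0.2, so P = 26 − 0.2Q.
Supply slope = (25.95 − 19.95)/(35 − 11) = 0.25, so P = 17.2 + 0.25Q.
Competitive equilibrium: 26 − 0.2Q = 17.2 + 0.25Q → Q* = 19.5556, P* = 22.0889.
Marginal revenue: MR = 26 − 0.4Q. Set MR = MC: 26 − 0.4Q = 17.2 + 0.25Q → Q_m = 13.5385.
Price P_m = 26 − 0.2·13.5385 = 23.2923; MC(Q_m) = 17.2 + 0.25·13.5385 = 20.5846.
Competitive Q* = 19.5556, so ΔQ = 6.0171; wedge = 23.2923 − 20.5846 = 2.7077.
Welfare loss = ½ × 6.0171 × 2.7077 = $8.15 thousand.

$8.15 thousand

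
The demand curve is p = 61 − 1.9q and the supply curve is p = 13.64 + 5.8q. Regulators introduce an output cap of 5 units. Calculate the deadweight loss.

5.10

Competitive equilibrium: 61 − 1.9q = 13.64 + 5.8q → q* = 6.1506, p* = 49.3138.
At q = 5: demand price = 61 − 1.9·5 = 51.5; supply price = 13.64 + 5.8·5 = 42.64.
Δq = 6.1506 − 5 = 1.1506; wedge = 51.5 − 42.64 = 8.86.
Deadweight loss = ½ × 1.1506 × 8.86 = 5.10.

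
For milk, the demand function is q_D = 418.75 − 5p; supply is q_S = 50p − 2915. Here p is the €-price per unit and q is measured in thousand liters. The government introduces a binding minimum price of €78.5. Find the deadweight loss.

In inverse form: demand p = 83.75 − 0.2q, supply p = 58.3 + 0.02q.
Competitive equilibrium: 83.75 − 0.2q = 58.3 + 0.02q → q* = 115.6818, p* = 60.6136.
At the floor p = 78.5, quantity demanded = (83.75 − 78.5)/0.2 = 26.25.
Sellers' marginal cost at q' = 26.25: 58.3 + 0.02·26.25 = 58.825.
Δq = 115.6818 − 26.25 = 89.4318; wedge = 78.5 − 58.825 = 19.675.
Welfare loss = ½ × 89.4318 × 19.675 = €879.79 thousand.

€879.79 thousand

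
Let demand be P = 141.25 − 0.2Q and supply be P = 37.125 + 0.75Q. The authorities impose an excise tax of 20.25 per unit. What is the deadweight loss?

Competitive equilibrium: 141.25 − 0.2Q = 37.125 + 0.75Q → Q* = 109.6053, P* = 119.3289.
With the tax, the buyer price exceeds the seller price by 20.25: (141.25 − 0.2Q) − (37.125 + 0.75Q) = 20.25 → Q' = 88.2895.
ΔQ = 109.6053 − 88.2895 = 21.3158; the wedge equals the tax, 20.25.
Deadweight loss = ½ × 21.3158 × 20.25 = 215.82.

215.82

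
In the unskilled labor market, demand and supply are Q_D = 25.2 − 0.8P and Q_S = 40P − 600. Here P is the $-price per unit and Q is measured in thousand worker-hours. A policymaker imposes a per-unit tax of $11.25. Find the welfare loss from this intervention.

$49.63 thousand

In inverse form: demand P = 31.5 − 1.25Q, supply P = 15 + 0.025Q.
Competitive equilibrium: 31.5 − 1.25Q = 15 + 0.025Q → Q* = 12.9412, P* = 15.3235.
With the tax, the buyer price exceeds the seller price by 11.25: (31.5 − 1.25Q) − (15 + 0.025Q) = 11.25 → Q' = 4.1176.
ΔQ = 12.9412 − 4.1176 = 8.8236; the wedge equals the tax, 11.25.
Deadweight loss = ½ × 8.8236 × 11.25 = $49.63 thousand.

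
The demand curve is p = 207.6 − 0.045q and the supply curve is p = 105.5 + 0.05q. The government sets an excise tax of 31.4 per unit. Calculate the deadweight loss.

5189.26

Competitive equilibrium: 207.6 − 0.045q = 105.5 + 0.05q → q* = 1074.7368, p* = 159.2368.
With the tax, the buyer price exceeds the seller price by 31.4: (207.6 − 0.045q) − (105.5 + 0.05q) = 31.4 → q' = 744.2105.
Δq = 1074.7368 − 744.2105 = 330.5263; the wedge equals the tax, 31.4.
The triangle = ½ × 330.5263 × 31.4 = 5189.26.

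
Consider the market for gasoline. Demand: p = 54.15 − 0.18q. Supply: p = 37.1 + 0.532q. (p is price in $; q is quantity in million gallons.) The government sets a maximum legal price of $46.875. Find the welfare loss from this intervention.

$11.06 million

Competitive equilibrium: 54.15 − 0.18q = 37.1 + 0.532q → q* = 23.9466, p* = 49.8396.
At the ceiling p = 46.875, quantity supplied = (46.875 − 37.1)/0.532 = 18.3741.
Willingness to pay at q' = 18.3741: 54.15 − 0.18·18.3741 = 50.8427.
Δq = 23.9466 − 18.3741 = 5.5725; wedge = 50.8427 − 46.875 = 3.9677.
DWL = ½ × 5.5725 × 3.9677 = $11.06 million.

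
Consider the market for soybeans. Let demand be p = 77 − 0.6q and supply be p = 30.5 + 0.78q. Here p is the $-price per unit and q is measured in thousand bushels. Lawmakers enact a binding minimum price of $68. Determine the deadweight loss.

$241.17 thousand

Competitive equilibrium: 77 − 0.6q = 30.5 + 0.78q → q* = 33.6957, p* = 56.7826.
At the floor p = 68, quantity demanded = (77 − 68)/0.6 = 15.
Sellers' marginal cost at q' = 15: 30.5 + 0.78·15 = 42.2.
Δq = 33.6957 − 15 = 18.6957; wedge = 68 − 42.2 = 25.8.
Deadweight loss = ½ × 18.6957 × 25.8 = $241.17 thousand.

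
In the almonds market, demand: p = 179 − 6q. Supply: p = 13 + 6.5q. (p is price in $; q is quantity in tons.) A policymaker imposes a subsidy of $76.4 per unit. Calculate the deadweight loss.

$233.48

Competitive equilibrium: 179 − 6q = 13 + 6.5q → q* = 13.28, p* = 99.32.
The subsidy lowers effective supply by 76.4: p = 6.5q − 63.4.
New quantity: 179 − 6q = 6.5q − 63.4 → q' = 19.392.
Overproduction Δq = 19.392 − 13.28 = 6.112; wedge = subsidy = 76.4.
Welfare loss = ½ × 6.112 × 76.4 = $233.48.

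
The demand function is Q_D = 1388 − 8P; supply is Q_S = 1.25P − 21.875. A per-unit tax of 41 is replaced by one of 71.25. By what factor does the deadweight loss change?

3.020

In inverse form: demand P = 173.5 − 0.125Q, supply P = 17.5 + 0.8Q.
Competitive equilibrium: 173.5 − 0.125Q = 17.5 + 0.8Q → Q* = 168.6486, P* = 152.4189.
For a per-unit tax t: ΔQ = t/0.925, so DWL = ½·t·(t/0.925) = t²/1.85.
At t = 41: DWL = 908.649. At t = 71.25: DWL = 2744.088.
Ratio = (71.25/41)² = 3.020.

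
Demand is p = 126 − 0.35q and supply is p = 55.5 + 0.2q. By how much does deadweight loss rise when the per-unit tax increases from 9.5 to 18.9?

242.69

Competitive equilibrium: 126 − 0.35q = 55.5 + 0.2q → q* = 128.1818, p* = 81.1364.
For a per-unit tax t: Δq = t/0.55, so DWL = ½·t·(t/0.55) = t²/1.1.
At t = 9.5: DWL = 82.045. At t = 18.9: DWL = 324.736.
Increase = 324.736 − 82.045 = 242.69.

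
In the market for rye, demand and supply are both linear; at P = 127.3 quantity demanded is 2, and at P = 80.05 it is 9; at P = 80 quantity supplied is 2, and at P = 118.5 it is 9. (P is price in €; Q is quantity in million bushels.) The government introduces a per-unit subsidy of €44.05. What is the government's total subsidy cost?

Demand slope = (80.05 − 127.3)/(9 − 2) = −6.75, so P = 140.8 − 6.75Q.
Supply slope = (118.5 − 80)/(9 − 2) = 5.5, so P = 69 + 5.5Q.
Competitive equilibrium: 140.8 − 6.75Q = 69 + 5.5Q → Q* = 5.8612, P* = 101.2367.
The subsidy lowers effective supply by 44.05: P = 24.95 + 5.5Q.
New quantity: 140.8 − 6.75Q = 24.95 + 5.5Q → Q' = 9.4571.
Total subsidy cost = 44.05 × 9.4571 = €416.59 million.

€416.59 million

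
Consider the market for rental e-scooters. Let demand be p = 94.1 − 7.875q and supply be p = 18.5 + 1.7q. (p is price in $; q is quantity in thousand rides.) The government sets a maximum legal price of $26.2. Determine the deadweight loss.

$54.25 thousand

Competitive equilibrium: 94.1 − 7.875q = 18.5 + 1.7q → q* = 7.8956, p* = 31.9225.
At the ceiling p = 26.2, quantity supplied = (26.2 − 18.5)/1.7 = 4.5294.
Willingness to pay at q' = 4.5294: 94.1 − 7.875·4.5294 = 58.431.
Δq = 7.8956 − 4.5294 = 3.3662; wedge = 58.431 − 26.2 = 32.231.
DWL = ½ × 3.3662 × 32.231 = $54.25 thousand.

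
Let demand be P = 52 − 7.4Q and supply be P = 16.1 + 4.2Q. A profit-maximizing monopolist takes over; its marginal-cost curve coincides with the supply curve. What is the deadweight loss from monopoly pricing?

Competitive equilibrium: 52 − 7.4Q = 16.1 + 4.2Q → Q* = 3.0948, P* = 29.0983.
Marginal revenue: MR = 52 − 14.8Q. Set MR = MC: 52 − 14.8Q = 16.1 + 4.2Q → Q_m = 1.8895.
Price P_m = 52 − 7.4·1.8895 = 38.0177; MC(Q_m) = 16.1 + 4.2·1.8895 = 24.0359.
Competitive Q* = 3.0948, so ΔQ = 1.2053; wedge = 38.0177 − 24.0359 = 13.9818.
Welfare loss = ½ × 1.2053 × 13.9818 = 8.43.

8.43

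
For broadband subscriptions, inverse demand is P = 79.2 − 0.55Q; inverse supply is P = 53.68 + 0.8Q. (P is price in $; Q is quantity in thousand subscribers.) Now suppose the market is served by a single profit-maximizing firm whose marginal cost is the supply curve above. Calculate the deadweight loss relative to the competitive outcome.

Competitive equilibrium: 79.2 − 0.55Q = 53.68 + 0.8Q → Q* = 18.9037, P* = 68.803.
Marginal revenue: MR = 79.2 − 1.1Q. Set MR = MC: 79.2 − 1.1Q = 53.68 + 0.8Q → Q_m = 13.4316.
Price P_m = 79.2 − 0.55·13.4316 = 71.8126; MC(Q_m) = 53.68 + 0.8·13.4316 = 64.4253.
Competitive Q* = 18.9037, so ΔQ = 5.4721; wedge = 71.8126 − 64.4253 = 7.3873.
Welfare loss = ½ × 5.4721 × 7.3873 = $20.21 thousand.

$20.21 thousand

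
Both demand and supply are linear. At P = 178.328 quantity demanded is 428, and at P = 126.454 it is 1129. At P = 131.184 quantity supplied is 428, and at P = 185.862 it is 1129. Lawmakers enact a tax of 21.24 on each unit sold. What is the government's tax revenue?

12710.46

Demand slope = (126.454 − 178.328)/(1129 − 428) = −0.074, so P = 210 − 0.074Q.
Supply slope = (185.862 − 131.184)/(1129 − 428) = 0.078, so P = 97.8 + 0.078Q.
Competitive equilibrium: 210 − 0.074Q = 97.8 + 0.078Q → Q* = 738.1579, P* = 155.3763.
With the tax, the buyer price exceeds the seller price by 21.24: (210 − 0.074Q) − (97.8 + 0.078Q) = 21.24 → Q' = 598.4211.
Tax revenue = 21.24 × 598.4211 = 12710.46.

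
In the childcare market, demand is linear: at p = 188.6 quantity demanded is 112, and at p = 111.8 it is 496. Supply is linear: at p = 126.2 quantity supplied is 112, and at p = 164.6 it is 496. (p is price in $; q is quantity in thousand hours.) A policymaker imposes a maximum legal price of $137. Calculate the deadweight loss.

Demand slope = (111.8 − 188.6)/(496 − 112) = −0.2, so p = 211 − 0.2q.
Supply slope = (164.6 − 126.2)/(496 − 112) = 0.1, so p = 115 + 0.1q.
Competitive equilibrium: 211 − 0.2q = 115 + 0.1q → q* = 320, p* = 147.
At the ceiling p = 137, quantity supplied = (137 − 115)/0.1 = 220.
Willingness to pay at q' = 220: 211 − 0.2·220 = 167.
Δq = 320 − 220 = 100; wedge = 167 − 137 = 30.
Welfare loss = ½ × 100 × 30 = $1500 thousand.

$1500 thousand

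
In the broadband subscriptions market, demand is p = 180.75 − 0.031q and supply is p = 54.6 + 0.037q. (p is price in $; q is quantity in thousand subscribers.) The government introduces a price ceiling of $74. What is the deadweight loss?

$60217.03 thousand

Competitive equilibrium: 180.75 − 0.031q = 54.6 + 0.037q → q* = 1855.14706, p* = 123.24044.
At the ceiling p = 74, quantity supplied = (74 − 54.6)/0.037 = 524.32432.
Willingness to pay at q' = 524.32432: 180.75 − 0.031·524.32432 = 164.49595.
Δq = 1855.14706 − 524.32432 = 1330.82274; wedge = 164.49595 − 74 = 90.49595.
Deadweight loss = ½ × 1330.82274 × 90.49595 = $60217.03 thousand.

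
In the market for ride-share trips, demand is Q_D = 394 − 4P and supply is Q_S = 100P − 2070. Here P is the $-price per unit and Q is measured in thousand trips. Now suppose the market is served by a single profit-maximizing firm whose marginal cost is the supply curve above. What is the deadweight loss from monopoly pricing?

In inverse form: demand P = 98.5 − 0.25Q, supply P = 20.7 + 0.01Q.
Competitive equilibrium: 98.5 − 0.25Q = 20.7 + 0.01Q → Q* = 299.2308, P* = 23.6923.
Marginal revenue: MR = 98.5 − 0.5Q. Set MR = MC: 98.5 − 0.5Q = 20.7 + 0.01Q → Q_m = 152.549.
Price P_m = 98.5 − 0.25·152.549 = 60.3628; MC(Q_m) = 20.7 + 0.01·152.549 = 22.2255.
Competitive Q* = 299.2308, so ΔQ = 146.6818; wedge = 60.3628 − 22.2255 = 38.1373.
DWL = ½ × 146.6818 × 38.1373 = $2797.02 thousand.

$2797.02 thousand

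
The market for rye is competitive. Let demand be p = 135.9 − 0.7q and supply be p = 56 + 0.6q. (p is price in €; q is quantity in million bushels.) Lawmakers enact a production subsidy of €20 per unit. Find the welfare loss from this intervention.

€153.85 million

Competitive equilibrium: 135.9 − 0.7q = 56 + 0.6q → q* = 61.4615, p* = 92.8769.
The subsidy lowers effective supply by 20: p = 36 + 0.6q.
New quantity: 135.9 − 0.7q = 36 + 0.6q → q' = 76.8462.
Overproduction Δq = 76.8462 − 61.4615 = 15.3847; wedge = subsidy = 20.
DWL = ½ × 15.3847 × 20 = €153.85 million.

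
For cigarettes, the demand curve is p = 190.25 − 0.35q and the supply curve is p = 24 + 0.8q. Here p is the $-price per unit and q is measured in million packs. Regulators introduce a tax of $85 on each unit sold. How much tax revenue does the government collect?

Competitive equilibrium: 190.25 − 0.35q = 24 + 0.8q → q* = 144.56522, p* = 139.65217.
With the tax, the buyer price exceeds the seller price by 85: (190.25 − 0.35q) − (24 + 0.8q) = 85 → q' = 70.65217.
Tax revenue = 85 × 70.65217 = $6005.43 million.

$6005.43 million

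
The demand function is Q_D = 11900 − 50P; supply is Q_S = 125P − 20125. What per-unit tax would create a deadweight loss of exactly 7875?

21

In inverse form: demand P = 238 − 0.02Q, supply P = 161 + 0.008Q.
Competitive equilibrium: 238 − 0.02Q = 161 + 0.008Q → Q* = 2750, P* = 183.
A tax t gives ΔQ = t/0.028 and wedge t, so DWL = t²/0.056.
t²/0.056 = 7875 → t² = 441 → t = 21.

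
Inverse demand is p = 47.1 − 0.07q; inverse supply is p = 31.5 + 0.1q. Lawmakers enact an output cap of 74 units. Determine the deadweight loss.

Competitive equilibrium: 47.1 − 0.07q = 31.5 + 0.1q → q* = 91.7647, p* = 40.6765.
At q = 74: demand price = 47.1 − 0.07·74 = 41.92; supply price = 31.5 + 0.1·74 = 38.9.
Δq = 91.7647 − 74 = 17.7647; wedge = 41.92 − 38.9 = 3.02.
DWL = ½ × 17.7647 × 3.02 = 26.82.

26.82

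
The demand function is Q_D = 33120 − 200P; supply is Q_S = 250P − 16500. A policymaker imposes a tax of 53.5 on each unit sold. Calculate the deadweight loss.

159013.89

In inverse form: demand P = 165.6 − 0.005Q, supply P = 66 + 0.004Q.
Competitive equilibrium: 165.6 − 0.005Q = 66 + 0.004Q → Q* = 11066.6667, P* = 110.2667.
With the tax, the buyer price exceeds the seller price by 53.5: (165.6 − 0.005Q) − (66 + 0.004Q) = 53.5 → Q' = 5122.2222.
ΔQ = 11066.6667 − 5122.2222 = 5944.4445; the wedge equals the tax, 53.5.
DWL = ½ × 5944.4445 × 53.5 = 159013.89.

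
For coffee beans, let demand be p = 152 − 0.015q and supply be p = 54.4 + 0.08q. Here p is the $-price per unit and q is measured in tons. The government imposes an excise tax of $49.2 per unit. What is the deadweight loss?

$12740.21

Competitive equilibrium: 152 − 0.015q = 54.4 + 0.08q → q* = 1027.3684, p* = 136.5895.
With the tax, the buyer price exceeds the seller price by 49.2: (152 − 0.015q) − (54.4 + 0.08q) = 49.2 → q' = 509.4737.
Δq = 1027.3684 − 509.4737 = 517.8947; the wedge equals the tax, 49.2.
Welfare loss = ½ × 517.8947 × 49.2 = $12740.21.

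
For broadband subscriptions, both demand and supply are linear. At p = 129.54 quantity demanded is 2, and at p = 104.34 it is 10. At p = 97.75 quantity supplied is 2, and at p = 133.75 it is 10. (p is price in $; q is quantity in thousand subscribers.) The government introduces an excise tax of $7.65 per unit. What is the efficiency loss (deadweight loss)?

$3.825 thousand

Demand slope = (104.34 − 129.54)/(10 − 2) = −3.15, so p = 135.84 − 3.15q.
Supply slope = (133.75 − 97.75)/(10 − 2) = 4.5, so p = 88.75 + 4.5q.
Competitive equilibrium: 135.84 − 3.15q = 88.75 + 4.5q → q* = 6.1556, p* = 116.45.
With the tax, the buyer price exceeds the seller price by 7.65: (135.84 − 3.15q) − (88.75 + 4.5q) = 7.65 → q' = 5.1556.
Δq = 6.1556 − 5.1556 = 1; the wedge equals the tax, 7.65.
The triangle = ½ × 1 × 7.65 = $3.825 thousand.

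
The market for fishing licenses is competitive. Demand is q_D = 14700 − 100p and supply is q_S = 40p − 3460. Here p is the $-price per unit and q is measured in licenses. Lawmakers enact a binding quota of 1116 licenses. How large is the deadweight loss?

$6566.77

In inverse form: demand p = 147 − 0.01q, supply p = 86.5 + 0.025q.
Competitive equilibrium: 147 − 0.01q = 86.5 + 0.025q → q* = 1728.5714, p* = 129.7143.
At q = 1116: demand price = 147 − 0.01·1116 = 135.84; supply price = 86.5 + 0.025·1116 = 114.4.
Δq = 1728.5714 − 1116 = 612.5714; wedge = 135.84 − 114.4 = 21.44.
DWL = ½ × 612.5714 × 21.44 = $6566.77.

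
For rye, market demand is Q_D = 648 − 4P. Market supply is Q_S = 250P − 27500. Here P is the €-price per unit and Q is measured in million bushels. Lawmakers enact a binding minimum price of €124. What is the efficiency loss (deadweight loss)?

€353.04 million

In inverse form: demand P = 162 − 0.25Q, supply P = 110 + 0.004Q.
Competitive equilibrium: 162 − 0.25Q = 110 + 0.004Q → Q* = 204.7244, P* = 110.8189.
At the floor P = 124, quantity demanded = (162 − 124)/0.25 = 152.
Sellers' marginal cost at Q' = 152: 110 + 0.004·152 = 110.608.
ΔQ = 204.7244 − 152 = 52.7244; wedge = 124 − 110.608 = 13.392.
DWL = ½ × 52.7244 × 13.392 = €353.04 million.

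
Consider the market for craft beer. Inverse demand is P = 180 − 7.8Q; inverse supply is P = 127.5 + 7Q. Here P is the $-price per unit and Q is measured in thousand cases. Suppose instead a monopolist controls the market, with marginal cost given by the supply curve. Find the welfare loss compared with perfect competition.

Competitive equilibrium: 180 − 7.8Q = 127.5 + 7Q → Q* = 3.5473, P* = 152.3311.
Marginal revenue: MR = 180 − 15.6Q. Set MR = MC: 180 − 15.6Q = 127.5 + 7Q → Q_m = 2.323.
Price P_m = 180 − 7.8·2.323 = 161.8806; MC(Q_m) = 127.5 + 7·2.323 = 143.761.
Competitive Q* = 3.5473, so ΔQ = 1.2243; wedge = 161.8806 − 143.761 = 18.1196.
The triangle = ½ × 1.2243 × 18.1196 = $11.09 thousand.

$11.09 thousand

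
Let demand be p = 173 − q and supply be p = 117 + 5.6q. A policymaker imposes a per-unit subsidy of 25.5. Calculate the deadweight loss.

49.26

Competitive equilibrium: 173 − q = 117 + 5.6q → q* = 8.4848, p* = 164.5152.
The subsidy lowers effective supply by 25.5: p = 91.5 + 5.6q.
New quantity: 173 − q = 91.5 + 5.6q → q' = 12.3485.
Overproduction Δq = 12.3485 − 8.4848 = 3.8637; wedge = subsidy = 25.5.
Deadweight loss = ½ × 3.8637 × 25.5 = 49.26.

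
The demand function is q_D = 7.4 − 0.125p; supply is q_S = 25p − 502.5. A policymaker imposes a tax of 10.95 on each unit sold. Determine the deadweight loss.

In inverse form: demand p = 59.2 − 8q, supply p = 20.1 + 0.04q.
Competitive equilibrium: 59.2 − 8q = 20.1 + 0.04q → q* = 4.8632, p* = 20.2945.
With the tax, the buyer price exceeds the seller price by 10.95: (59.2 − 8q) − (20.1 + 0.04q) = 10.95 → q' = 3.5012.
Δq = 4.8632 − 3.5012 = 1.362; the wedge equals the tax, 10.95.
Welfare loss = ½ × 1.362 × 10.95 = 7.46.

7.46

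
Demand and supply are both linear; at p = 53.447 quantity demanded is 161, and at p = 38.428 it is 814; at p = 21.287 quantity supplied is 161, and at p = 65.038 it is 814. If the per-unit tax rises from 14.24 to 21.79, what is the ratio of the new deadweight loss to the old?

Demand slope = (38.428 − 53.447)/(814 − 161) = −0.023, so p = 57.15 − 0.023q.
Supply slope = (65.038 − 21.287)/(814 − 161) = 0.067, so p = 10.5 + 0.067q.
Competitive equilibrium: 57.15 − 0.023q = 10.5 + 0.067q → q* = 518.3333, p* = 45.2283.
For a per-unit tax t: Δq = t/0.09, so DWL = ½·t·(t/0.09) = t²/0.18.
At t = 14.24: DWL = 1126.542. At t = 21.79: DWL = 2637.801.
Ratio = (21.79/14.24)² = 2.342.

2.342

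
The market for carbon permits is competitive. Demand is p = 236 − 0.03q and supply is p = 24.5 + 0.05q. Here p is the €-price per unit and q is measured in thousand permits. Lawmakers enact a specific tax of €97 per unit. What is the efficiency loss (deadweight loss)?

Competitive equilibrium: 236 − 0.03q = 24.5 + 0.05q → q* = 2643.75, p* = 156.6875.
With the tax, the buyer price exceeds the seller price by 97: (236 − 0.03q) − (24.5 + 0.05q) = 97 → q' = 1431.25.
Δq = 2643.75 − 1431.25 = 1212.5; the wedge equals the tax, 97.
The triangle = ½ × 1212.5 × 97 = €58806.25 thousand.

€58806.25 thousand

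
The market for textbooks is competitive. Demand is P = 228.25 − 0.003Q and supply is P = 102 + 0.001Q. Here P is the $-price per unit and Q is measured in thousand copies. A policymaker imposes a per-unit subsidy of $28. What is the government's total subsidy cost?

$1079750 thousand

Competitive equilibrium: 228.25 − 0.003Q = 102 + 0.001Q → Q* = 31562.5, P* = 133.5625.
The subsidy lowers effective supply by 28: P = 74 + 0.001Q.
New quantity: 228.25 − 0.003Q = 74 + 0.001Q → Q' = 38562.5.
Total subsidy cost = 28 × 38562.5 = $1079750 thousand.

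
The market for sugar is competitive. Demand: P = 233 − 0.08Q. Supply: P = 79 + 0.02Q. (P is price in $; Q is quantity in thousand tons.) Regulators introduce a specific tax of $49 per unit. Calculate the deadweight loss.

$12005 thousand

Competitive equilibrium: 233 − 0.08Q = 79 + 0.02Q → Q* = 1540, P* = 109.8.
With the tax, the buyer price exceeds the seller price by 49: (233 − 0.08Q) − (79 + 0.02Q) = 49 → Q' = 1050.
ΔQ = 1540 − 1050 = 490; the wedge equals the tax, 49.
DWL = ½ × 490 × 49 = $12005 thousand.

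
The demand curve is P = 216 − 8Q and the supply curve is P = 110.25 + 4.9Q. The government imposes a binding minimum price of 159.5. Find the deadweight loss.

Competitive equilibrium: 216 − 8Q = 110.25 + 4.9Q → Q* = 8.1977, P* = 150.4186.
At the floor P = 159.5, quantity demanded = (216 − 159.5)/8 = 7.0625.
Sellers' marginal cost at Q' = 7.0625: 110.25 + 4.9·7.0625 = 144.8563.
ΔQ = 8.1977 − 7.0625 = 1.1352; wedge = 159.5 − 144.8563 = 14.6437.
Welfare loss = ½ × 1.1352 × 14.6437 = 8.31.

8.31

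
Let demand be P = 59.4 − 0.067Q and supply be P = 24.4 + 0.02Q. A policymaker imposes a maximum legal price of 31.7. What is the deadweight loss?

60.52

Competitive equilibrium: 59.4 − 0.067Q = 24.4 + 0.02Q → Q* = 402.2989, P* = 32.446.
At the ceiling P = 31.7, quantity supplied = (31.7 − 24.4)/0.02 = 365.
Willingness to pay at Q' = 365: 59.4 − 0.067·365 = 34.945.
ΔQ = 402.2989 − 365 = 37.2989; wedge = 34.945 − 31.7 = 3.245.
Deadweight loss = ½ × 37.2989 × 3.245 = 60.52.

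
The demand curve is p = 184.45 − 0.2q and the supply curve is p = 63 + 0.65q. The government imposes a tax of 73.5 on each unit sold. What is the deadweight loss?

Competitive equilibrium: 184.45 − 0.2q = 63 + 0.65q → q* = 142.8824, p* = 155.8735.
With the tax, the buyer price exceeds the seller price by 73.5: (184.45 − 0.2q) − (63 + 0.65q) = 73.5 → q' = 56.4118.
Δq = 142.8824 − 56.4118 = 86.4706; the wedge equals the tax, 73.5.
DWL = ½ × 86.4706 × 73.5 = 3177.79.

3177.79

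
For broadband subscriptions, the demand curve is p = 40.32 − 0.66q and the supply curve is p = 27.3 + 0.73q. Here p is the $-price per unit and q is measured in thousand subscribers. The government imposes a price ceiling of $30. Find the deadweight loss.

$22.33 thousand

Competitive equilibrium: 40.32 − 0.66q = 27.3 + 0.73q → q* = 9.3669, p* = 34.1378.
At the ceiling p = 30, quantity supplied = (30 − 27.3)/0.73 = 3.6986.
Willingness to pay at q' = 3.6986: 40.32 − 0.66·3.6986 = 37.8789.
Δq = 9.3669 − 3.6986 = 5.6683; wedge = 37.8789 − 30 = 7.8789.
DWL = ½ × 5.6683 × 7.8789 = $22.33 thousand.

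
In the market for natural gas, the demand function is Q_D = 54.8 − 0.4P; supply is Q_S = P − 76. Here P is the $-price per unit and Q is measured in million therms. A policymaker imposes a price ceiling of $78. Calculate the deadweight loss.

In inverse form: demand P = 137 − 2.5Q, supply P = 76 + Q.
Competitive equilibrium: 137 − 2.5Q = 76 + Q → Q* = 17.4286, P* = 93.4286.
At the ceiling P = 78, quantity supplied = (78 − 76)/1 = 2.
Willingness to pay at Q' = 2: 137 − 2.5·2 = 132.
ΔQ = 17.4286 − 2 = 15.4286; wedge = 132 − 78 = 54.
The triangle = ½ × 15.4286 × 54 = $416.57 million.

$416.57 million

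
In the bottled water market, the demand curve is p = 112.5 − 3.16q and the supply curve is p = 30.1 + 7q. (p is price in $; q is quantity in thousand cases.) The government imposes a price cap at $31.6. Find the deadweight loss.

$316.72 thousand

Competitive equilibrium: 112.5 − 3.16q = 30.1 + 7q → q* = 8.1102, p* = 86.8717.
At the ceiling p = 31.6, quantity supplied = (31.6 − 30.1)/7 = 0.2143.
Willingness to pay at q' = 0.2143: 112.5 − 3.16·0.2143 = 111.8228.
Δq = 8.1102 − 0.2143 = 7.8959; wedge = 111.8228 − 31.6 = 80.2228.
DWL = ½ × 7.8959 × 80.2228 = $316.72 thousand.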